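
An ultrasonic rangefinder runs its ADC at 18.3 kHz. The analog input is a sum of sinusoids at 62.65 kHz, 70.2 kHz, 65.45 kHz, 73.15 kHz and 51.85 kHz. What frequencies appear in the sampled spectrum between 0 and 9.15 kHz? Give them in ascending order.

0.05 kHz, 3 kHz, 3.05 kHz, 7.75 kHz

fs/2 = 9.15 kHz.
62.65 kHz mod fs = 7.75 kHz.
7.75 kHz ≤ fs/2 = 9.15 kHz, appears at 7.75 kHz.
70.2 kHz mod fs = 15.3 kHz.
15.3 kHz > fs/2 = 9.15 kHz, folds to fs − 15.3 kHz = 3 kHz.
65.45 kHz mod fs = 10.55 kHz.
10.55 kHz > fs/2 = 9.15 kHz, folds to fs − 10.55 kHz = 7.75 kHz.
73.15 kHz mod fs = 18.25 kHz.
18.25 kHz > fs/2 = 9.15 kHz, folds to fs − 18.25 kHz = 0.05 kHz.
51.85 kHz mod fs = 15.25 kHz.
15.25 kHz > fs/2 = 9.15 kHz, folds to fs − 15.25 kHz = 3.05 kHz.
Distinct values: {0.05 kHz, 3 kHz, 3.05 kHz, 7.75 kHz}.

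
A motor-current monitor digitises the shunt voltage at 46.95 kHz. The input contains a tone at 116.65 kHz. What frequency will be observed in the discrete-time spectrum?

116.65 kHz mod fs = 22.75 kHz.
22.75 kHz ≤ fs/2 = 23.475 kHz, appears at 22.75 kHz.

22.75 kHz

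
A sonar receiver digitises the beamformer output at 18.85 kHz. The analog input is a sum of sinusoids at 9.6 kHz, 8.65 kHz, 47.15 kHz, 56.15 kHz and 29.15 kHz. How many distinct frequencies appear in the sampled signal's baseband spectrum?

5

fs/2 = 9.425 kHz.
9.6 kHz > fs/2 = 9.425 kHz, folds to fs − 9.6 kHz = 9.25 kHz.
8.65 kHz ≤ fs/2 = 9.425 kHz, passes unchanged.
47.15 kHz mod fs = 9.45 kHz.
9.45 kHz > fs/2 = 9.425 kHz, folds to fs − 9.45 kHz = 9.4 kHz.
56.15 kHz mod fs = 18.45 kHz.
18.45 kHz > fs/2 = 9.425 kHz, folds to fs − 18.45 kHz = 0.4 kHz.
29.15 kHz mod fs = 10.3 kHz.
10.3 kHz > fs/2 = 9.425 kHz, folds to fs − 10.3 kHz = 8.55 kHz.
Distinct values: {0.4 kHz, 8.55 kHz, 8.65 kHz, 9.25 kHz, 9.4 kHz} → 5.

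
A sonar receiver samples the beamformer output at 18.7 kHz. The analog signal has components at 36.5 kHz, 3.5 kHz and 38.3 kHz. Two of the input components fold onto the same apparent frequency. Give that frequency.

fs/2 = 9.35 kHz.
36.5 kHz mod fs = 17.8 kHz.
17.8 kHz > fs/2 = 9.35 kHz, folds to fs − 17.8 kHz = 0.9 kHz.
3.5 kHz ≤ fs/2 = 9.35 kHz, passes unchanged.
38.3 kHz mod fs = 0.9 kHz.
0.9 kHz ≤ fs/2 = 9.35 kHz, appears at 0.9 kHz.
36.5 kHz and 38.3 kHz both map to 0.9 kHz.

0.9 kHz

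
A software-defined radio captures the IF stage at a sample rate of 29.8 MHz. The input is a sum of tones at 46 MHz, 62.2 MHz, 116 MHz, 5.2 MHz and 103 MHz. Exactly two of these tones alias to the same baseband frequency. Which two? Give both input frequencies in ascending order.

46 MHz, 103 MHz

fs/2 = 14.9 MHz.
46 MHz mod fs = 16.2 MHz.
16.2 MHz > fs/2 = 14.9 MHz, folds to fs − 16.2 MHz = 13.6 MHz.
62.2 MHz mod fs = 2.6 MHz.
2.6 MHz ≤ fs/2 = 14.9 MHz, appears at 2.6 MHz.
116 MHz mod fs = 26.6 MHz.
26.6 MHz > fs/2 = 14.9 MHz, folds to fs − 26.6 MHz = 3.2 MHz.
5.2 MHz ≤ fs/2 = 14.9 MHz, passes unchanged.
103 MHz mod fs = 13.6 MHz.
13.6 MHz ≤ fs/2 = 14.9 MHz, appears at 13.6 MHz.
46 MHz and 103 MHz both map to 13.6 MHz.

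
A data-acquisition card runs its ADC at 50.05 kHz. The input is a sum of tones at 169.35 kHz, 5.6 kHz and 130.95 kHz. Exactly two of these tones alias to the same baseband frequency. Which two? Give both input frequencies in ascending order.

fs/2 = 25.025 kHz.
169.35 kHz mod fs = 19.2 kHz.
19.2 kHz ≤ fs/2 = 25.025 kHz, appears at 19.2 kHz.
5.6 kHz ≤ fs/2 = 25.025 kHz, passes unchanged.
130.95 kHz mod fs = 30.85 kHz.
30.85 kHz > fs/2 = 25.025 kHz, folds to fs − 30.85 kHz = 19.2 kHz.
130.95 kHz and 169.35 kHz both map to 19.2 kHz.

130.95 kHz, 169.35 kHz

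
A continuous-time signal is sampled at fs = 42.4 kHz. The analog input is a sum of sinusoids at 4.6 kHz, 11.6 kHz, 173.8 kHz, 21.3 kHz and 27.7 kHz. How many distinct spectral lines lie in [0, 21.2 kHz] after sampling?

5

fs/2 = 21.2 kHz.
4.6 kHz ≤ fs/2 = 21.2 kHz, passes unchanged.
11.6 kHz ≤ fs/2 = 21.2 kHz, passes unchanged.
173.8 kHz mod fs = 4.2 kHz.
4.2 kHz ≤ fs/2 = 21.2 kHz, appears at 4.2 kHz.
21.3 kHz > fs/2 = 21.2 kHz, folds to fs − 21.3 kHz = 21.1 kHz.
27.7 kHz > fs/2 = 21.2 kHz, folds to fs − 27.7 kHz = 14.7 kHz.
Distinct values: {4.2 kHz, 4.6 kHz, 11.6 kHz, 14.7 kHz, 21.1 kHz} → 5.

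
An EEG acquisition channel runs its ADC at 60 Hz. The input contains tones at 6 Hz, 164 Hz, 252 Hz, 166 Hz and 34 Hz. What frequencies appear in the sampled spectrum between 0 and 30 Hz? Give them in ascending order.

6 Hz, 12 Hz, 14 Hz, 16 Hz, 26 Hz

fs/2 = 30 Hz.
6 Hz ≤ fs/2 = 30 Hz, passes unchanged.
164 Hz mod fs = 44 Hz.
44 Hz > fs/2 = 30 Hz, folds to fs − 44 Hz = 16 Hz.
252 Hz mod fs = 12 Hz.
12 Hz ≤ fs/2 = 30 Hz, appears at 12 Hz.
166 Hz mod fs = 46 Hz.
46 Hz > fs/2 = 30 Hz, folds to fs − 46 Hz = 14 Hz.
34 Hz > fs/2 = 30 Hz, folds to fs − 34 Hz = 26 Hz.
Distinct values: {6 Hz, 12 Hz, 14 Hz, 16 Hz, 26 Hz}.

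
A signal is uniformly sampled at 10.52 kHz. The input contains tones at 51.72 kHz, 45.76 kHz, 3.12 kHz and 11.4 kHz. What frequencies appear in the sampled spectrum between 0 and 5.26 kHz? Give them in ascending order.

fs/2 = 5.26 kHz.
51.72 kHz mod fs = 9.64 kHz.
9.64 kHz > fs/2 = 5.26 kHz, folds to fs − 9.64 kHz = 0.88 kHz.
45.76 kHz mod fs = 3.68 kHz.
3.68 kHz ≤ fs/2 = 5.26 kHz, appears at 3.68 kHz.
3.12 kHz ≤ fs/2 = 5.26 kHz, passes unchanged.
11.4 kHz mod fs = 0.88 kHz.
0.88 kHz ≤ fs/2 = 5.26 kHz, appears at 0.88 kHz.
Distinct values: {0.88 kHz, 3.12 kHz, 3.68 kHz}.

0.88 kHz, 3.12 kHz, 3.68 kHz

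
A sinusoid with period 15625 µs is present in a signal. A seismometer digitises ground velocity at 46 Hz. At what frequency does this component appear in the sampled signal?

T = 15625 µs → f = 1/T = 64 Hz.
64 Hz mod fs = 18 Hz.
18 Hz ≤ fs/2 = 23 Hz, appears at 18 Hz.

18 Hz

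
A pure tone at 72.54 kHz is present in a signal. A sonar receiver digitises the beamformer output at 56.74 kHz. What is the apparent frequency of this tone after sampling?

15.8 kHz

72.54 kHz mod fs = 15.8 kHz.
15.8 kHz ≤ fs/2 = 28.37 kHz, appears at 15.8 kHz.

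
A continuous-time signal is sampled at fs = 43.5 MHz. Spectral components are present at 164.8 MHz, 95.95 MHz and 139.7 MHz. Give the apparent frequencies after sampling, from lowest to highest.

fs/2 = 21.75 MHz.
164.8 MHz mod fs = 34.3 MHz.
34.3 MHz > fs/2 = 21.75 MHz, folds to fs − 34.3 MHz = 9.2 MHz.
95.95 MHz mod fs = 8.95 MHz.
8.95 MHz ≤ fs/2 = 21.75 MHz, appears at 8.95 MHz.
139.7 MHz mod fs = 9.2 MHz.
9.2 MHz ≤ fs/2 = 21.75 MHz, appears at 9.2 MHz.
Distinct values: {8.95 MHz, 9.2 MHz}.

8.95 MHz, 9.2 MHz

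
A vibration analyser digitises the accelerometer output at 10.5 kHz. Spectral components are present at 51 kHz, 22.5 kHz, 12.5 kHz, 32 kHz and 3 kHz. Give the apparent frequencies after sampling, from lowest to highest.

fs/2 = 5.25 kHz.
51 kHz mod fs = 9 kHz.
9 kHz > fs/2 = 5.25 kHz, folds to fs − 9 kHz = 1.5 kHz.
22.5 kHz mod fs = 1.5 kHz.
1.5 kHz ≤ fs/2 = 5.25 kHz, appears at 1.5 kHz.
12.5 kHz mod fs = 2 kHz.
2 kHz ≤ fs/2 = 5.25 kHz, appears at 2 kHz.
32 kHz mod fs = 0.5 kHz.
0.5 kHz ≤ fs/2 = 5.25 kHz, appears at 0.5 kHz.
3 kHz ≤ fs/2 = 5.25 kHz, passes unchanged.
Distinct values: {0.5 kHz, 1.5 kHz, 2 kHz, 3 kHz}.

0.5 kHz, 1.5 kHz, 2 kHz, 3 kHz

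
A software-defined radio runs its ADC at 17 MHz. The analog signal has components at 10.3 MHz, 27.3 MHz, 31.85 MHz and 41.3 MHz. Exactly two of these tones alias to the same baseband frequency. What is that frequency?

fs/2 = 8.5 MHz.
10.3 MHz > fs/2 = 8.5 MHz, folds to fs − 10.3 MHz = 6.7 MHz.
27.3 MHz mod fs = 10.3 MHz.
10.3 MHz > fs/2 = 8.5 MHz, folds to fs − 10.3 MHz = 6.7 MHz.
31.85 MHz mod fs = 14.85 MHz.
14.85 MHz > fs/2 = 8.5 MHz, folds to fs − 14.85 MHz = 2.15 MHz.
41.3 MHz mod fs = 7.3 MHz.
7.3 MHz ≤ fs/2 = 8.5 MHz, appears at 7.3 MHz.
10.3 MHz and 27.3 MHz both map to 6.7 MHz.

6.7 MHz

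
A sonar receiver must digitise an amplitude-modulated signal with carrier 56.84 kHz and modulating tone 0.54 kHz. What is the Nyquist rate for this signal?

114.76 kHz

AM sidebands sit at fc ± fm = 56.3 kHz and 57.38 kHz.
Highest-frequency component: 57.38 kHz.
Nyquist rate = 2 × 57.38 kHz = 114.76 kHz.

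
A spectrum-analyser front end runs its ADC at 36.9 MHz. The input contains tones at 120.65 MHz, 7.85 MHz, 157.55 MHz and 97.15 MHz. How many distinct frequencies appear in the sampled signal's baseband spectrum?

3

fs/2 = 18.45 MHz.
120.65 MHz mod fs = 9.95 MHz.
9.95 MHz ≤ fs/2 = 18.45 MHz, appears at 9.95 MHz.
7.85 MHz ≤ fs/2 = 18.45 MHz, passes unchanged.
157.55 MHz mod fs = 9.95 MHz.
9.95 MHz ≤ fs/2 = 18.45 MHz, appears at 9.95 MHz.
97.15 MHz mod fs = 23.35 MHz.
23.35 MHz > fs/2 = 18.45 MHz, folds to fs − 23.35 MHz = 13.55 MHz.
Distinct values: {7.85 MHz, 9.95 MHz, 13.55 MHz} → 3.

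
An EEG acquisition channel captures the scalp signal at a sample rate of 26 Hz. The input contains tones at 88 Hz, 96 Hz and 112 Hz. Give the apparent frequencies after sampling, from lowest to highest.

8 Hz, 10 Hz

fs/2 = 13 Hz.
88 Hz mod fs = 10 Hz.
10 Hz ≤ fs/2 = 13 Hz, appears at 10 Hz.
96 Hz mod fs = 18 Hz.
18 Hz > fs/2 = 13 Hz, folds to fs − 18 Hz = 8 Hz.
112 Hz mod fs = 8 Hz.
8 Hz ≤ fs/2 = 13 Hz, appears at 8 Hz.
Distinct values: {8 Hz, 10 Hz}.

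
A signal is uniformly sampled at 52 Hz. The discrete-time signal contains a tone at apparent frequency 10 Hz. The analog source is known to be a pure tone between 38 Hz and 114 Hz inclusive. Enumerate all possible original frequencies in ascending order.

42 Hz, 62 Hz, 94 Hz, 114 Hz

Frequencies that alias to 10 Hz are k·fs ± 10 Hz for integer k ≥ 0.
k=0: 10 Hz.
k=1: 42 Hz, 62 Hz.
k=2: 94 Hz, 114 Hz.
k=3: 146 Hz, 166 Hz.
Within [38 Hz, 114 Hz]: 42 Hz, 62 Hz, 94 Hz, 114 Hz.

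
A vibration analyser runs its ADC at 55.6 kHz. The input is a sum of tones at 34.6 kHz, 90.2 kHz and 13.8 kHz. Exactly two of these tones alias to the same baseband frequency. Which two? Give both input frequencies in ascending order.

fs/2 = 27.8 kHz.
34.6 kHz > fs/2 = 27.8 kHz, folds to fs − 34.6 kHz = 21 kHz.
90.2 kHz mod fs = 34.6 kHz.
34.6 kHz > fs/2 = 27.8 kHz, folds to fs − 34.6 kHz = 21 kHz.
13.8 kHz ≤ fs/2 = 27.8 kHz, passes unchanged.
34.6 kHz and 90.2 kHz both map to 21 kHz.

34.6 kHz, 90.2 kHz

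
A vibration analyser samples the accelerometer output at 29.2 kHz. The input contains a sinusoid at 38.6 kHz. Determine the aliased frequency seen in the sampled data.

9.4 kHz

38.6 kHz mod fs = 9.4 kHz.
9.4 kHz ≤ fs/2 = 14.6 kHz, appears at 9.4 kHz.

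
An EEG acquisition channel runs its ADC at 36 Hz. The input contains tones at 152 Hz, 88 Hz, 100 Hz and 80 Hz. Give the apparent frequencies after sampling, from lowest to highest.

fs/2 = 18 Hz.
152 Hz mod fs = 8 Hz.
8 Hz ≤ fs/2 = 18 Hz, appears at 8 Hz.
88 Hz mod fs = 16 Hz.
16 Hz ≤ fs/2 = 18 Hz, appears at 16 Hz.
100 Hz mod fs = 28 Hz.
28 Hz > fs/2 = 18 Hz, folds to fs − 28 Hz = 8 Hz.
80 Hz mod fs = 8 Hz.
8 Hz ≤ fs/2 = 18 Hz, appears at 8 Hz.
Distinct values: {8 Hz, 16 Hz}.

8 Hz, 16 Hz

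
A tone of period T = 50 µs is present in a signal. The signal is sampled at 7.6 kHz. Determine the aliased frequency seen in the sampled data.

2.8 kHz

T = 50 µs → f = 1/T = 20 kHz.
20 kHz mod fs = 4.8 kHz.
4.8 kHz > fs/2 = 3.8 kHz, folds to fs − 4.8 kHz = 2.8 kHz.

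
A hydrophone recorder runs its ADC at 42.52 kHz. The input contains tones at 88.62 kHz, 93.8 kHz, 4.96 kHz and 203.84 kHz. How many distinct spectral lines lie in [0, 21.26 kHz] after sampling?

fs/2 = 21.26 kHz.
88.62 kHz mod fs = 3.58 kHz.
3.58 kHz ≤ fs/2 = 21.26 kHz, appears at 3.58 kHz.
93.8 kHz mod fs = 8.76 kHz.
8.76 kHz ≤ fs/2 = 21.26 kHz, appears at 8.76 kHz.
4.96 kHz ≤ fs/2 = 21.26 kHz, passes unchanged.
203.84 kHz mod fs = 33.76 kHz.
33.76 kHz > fs/2 = 21.26 kHz, folds to fs − 33.76 kHz = 8.76 kHz.
Distinct values: {3.58 kHz, 4.96 kHz, 8.76 kHz} → 3.

3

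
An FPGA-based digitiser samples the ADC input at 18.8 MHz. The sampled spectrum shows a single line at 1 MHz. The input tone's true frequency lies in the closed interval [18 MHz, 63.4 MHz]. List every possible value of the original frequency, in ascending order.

19.8 MHz, 36.6 MHz, 38.6 MHz, 55.4 MHz, 57.4 MHz

Frequencies that alias to 1 MHz are k·fs ± 1 MHz for integer k ≥ 0.
k=0: 1 MHz.
k=1: 17.8 MHz, 19.8 MHz.
k=2: 36.6 MHz, 38.6 MHz.
k=3: 55.4 MHz, 57.4 MHz.
k=4: 74.2 MHz, 76.2 MHz.
Within [18 MHz, 63.4 MHz]: 19.8 MHz, 36.6 MHz, 38.6 MHz, 55.4 MHz, 57.4 MHz.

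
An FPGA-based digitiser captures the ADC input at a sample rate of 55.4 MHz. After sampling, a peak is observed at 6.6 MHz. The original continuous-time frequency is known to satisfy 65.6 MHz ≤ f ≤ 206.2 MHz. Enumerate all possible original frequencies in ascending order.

Frequencies that alias to 6.6 MHz are k·fs ± 6.6 MHz for integer k ≥ 0.
k=0: 6.6 MHz.
k=1: 48.8 MHz, 62 MHz.
k=2: 104.2 MHz, 117.4 MHz.
k=3: 159.6 MHz, 172.8 MHz.
k=4: 215 MHz, 228.2 MHz.
Within [65.6 MHz, 206.2 MHz]: 104.2 MHz, 117.4 MHz, 159.6 MHz, 172.8 MHz.

104.2 MHz, 117.4 MHz, 159.6 MHz, 172.8 MHz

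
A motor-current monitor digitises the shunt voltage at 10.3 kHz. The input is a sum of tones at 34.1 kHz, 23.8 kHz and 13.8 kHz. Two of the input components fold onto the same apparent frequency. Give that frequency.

fs/2 = 5.15 kHz.
34.1 kHz mod fs = 3.2 kHz.
3.2 kHz ≤ fs/2 = 5.15 kHz, appears at 3.2 kHz.
23.8 kHz mod fs = 3.2 kHz.
3.2 kHz ≤ fs/2 = 5.15 kHz, appears at 3.2 kHz.
13.8 kHz mod fs = 3.5 kHz.
3.5 kHz ≤ fs/2 = 5.15 kHz, appears at 3.5 kHz.
23.8 kHz and 34.1 kHz both map to 3.2 kHz.

3.2 kHz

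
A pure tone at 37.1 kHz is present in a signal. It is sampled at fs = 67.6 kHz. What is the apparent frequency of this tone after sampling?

30.5 kHz

37.1 kHz > fs/2 = 33.8 kHz, folds to fs − 37.1 kHz = 30.5 kHz.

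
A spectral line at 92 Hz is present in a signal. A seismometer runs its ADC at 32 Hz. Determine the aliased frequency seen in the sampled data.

92 Hz mod fs = 28 Hz.
28 Hz > fs/2 = 16 Hz, folds to fs − 28 Hz = 4 Hz.

4 Hz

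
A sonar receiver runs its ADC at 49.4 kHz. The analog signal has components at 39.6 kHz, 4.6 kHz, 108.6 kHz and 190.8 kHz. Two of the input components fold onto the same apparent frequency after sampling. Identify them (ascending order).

fs/2 = 24.7 kHz.
39.6 kHz > fs/2 = 24.7 kHz, folds to fs − 39.6 kHz = 9.8 kHz.
4.6 kHz ≤ fs/2 = 24.7 kHz, passes unchanged.
108.6 kHz mod fs = 9.8 kHz.
9.8 kHz ≤ fs/2 = 24.7 kHz, appears at 9.8 kHz.
190.8 kHz mod fs = 42.6 kHz.
42.6 kHz > fs/2 = 24.7 kHz, folds to fs − 42.6 kHz = 6.8 kHz.
39.6 kHz and 108.6 kHz both map to 9.8 kHz.

39.6 kHz, 108.6 kHz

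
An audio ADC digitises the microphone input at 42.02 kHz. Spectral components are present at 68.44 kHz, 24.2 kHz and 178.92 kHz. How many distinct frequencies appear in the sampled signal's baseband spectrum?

fs/2 = 21.01 kHz.
68.44 kHz mod fs = 26.42 kHz.
26.42 kHz > fs/2 = 21.01 kHz, folds to fs − 26.42 kHz = 15.6 kHz.
24.2 kHz > fs/2 = 21.01 kHz, folds to fs − 24.2 kHz = 17.82 kHz.
178.92 kHz mod fs = 10.84 kHz.
10.84 kHz ≤ fs/2 = 21.01 kHz, appears at 10.84 kHz.
Distinct values: {10.84 kHz, 15.6 kHz, 17.82 kHz} → 3.

3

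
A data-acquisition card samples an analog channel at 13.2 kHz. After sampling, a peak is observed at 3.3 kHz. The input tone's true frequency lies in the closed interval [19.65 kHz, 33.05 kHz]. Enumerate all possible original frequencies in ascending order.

Frequencies that alias to 3.3 kHz are k·fs ± 3.3 kHz for integer k ≥ 0.
k=0: 3.3 kHz.
k=1: 9.9 kHz, 16.5 kHz.
k=2: 23.1 kHz, 29.7 kHz.
k=3: 36.3 kHz, 42.9 kHz.
Within [19.65 kHz, 33.05 kHz]: 23.1 kHz, 29.7 kHz.

23.1 kHz, 29.7 kHz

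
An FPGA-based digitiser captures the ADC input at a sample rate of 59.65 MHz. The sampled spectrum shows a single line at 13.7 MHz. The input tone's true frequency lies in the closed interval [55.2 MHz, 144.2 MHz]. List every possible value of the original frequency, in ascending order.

Frequencies that alias to 13.7 MHz are k·fs ± 13.7 MHz for integer k ≥ 0.
k=0: 13.7 MHz.
k=1: 45.95 MHz, 73.35 MHz.
k=2: 105.6 MHz, 133 MHz.
k=3: 165.25 MHz, 192.65 MHz.
Within [55.2 MHz, 144.2 MHz]: 73.35 MHz, 105.6 MHz, 133 MHz.

73.35 MHz, 105.6 MHz, 133 MHz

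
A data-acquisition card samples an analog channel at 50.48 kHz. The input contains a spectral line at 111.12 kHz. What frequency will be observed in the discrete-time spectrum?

10.16 kHz

111.12 kHz mod fs = 10.16 kHz.
10.16 kHz ≤ fs/2 = 25.24 kHz, appears at 10.16 kHz.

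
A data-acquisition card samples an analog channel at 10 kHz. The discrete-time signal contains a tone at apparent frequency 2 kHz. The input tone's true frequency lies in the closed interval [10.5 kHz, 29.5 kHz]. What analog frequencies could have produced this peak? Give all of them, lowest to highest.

Frequencies that alias to 2 kHz are k·fs ± 2 kHz for integer k ≥ 0.
k=0: 2 kHz.
k=1: 8 kHz, 12 kHz.
k=2: 18 kHz, 22 kHz.
k=3: 28 kHz, 32 kHz.
k=4: 38 kHz, 42 kHz.
Within [10.5 kHz, 29.5 kHz]: 12 kHz, 18 kHz, 22 kHz, 28 kHz.

12 kHz, 18 kHz, 22 kHz, 28 kHz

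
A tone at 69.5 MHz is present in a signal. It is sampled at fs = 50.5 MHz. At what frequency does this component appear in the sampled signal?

69.5 MHz mod fs = 19 MHz.
19 MHz ≤ fs/2 = 25.25 MHz, appears at 19 MHz.

19 MHz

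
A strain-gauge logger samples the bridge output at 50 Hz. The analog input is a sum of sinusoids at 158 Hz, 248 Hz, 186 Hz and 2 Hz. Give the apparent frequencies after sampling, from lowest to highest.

2 Hz, 8 Hz, 14 Hz

fs/2 = 25 Hz.
158 Hz mod fs = 8 Hz.
8 Hz ≤ fs/2 = 25 Hz, appears at 8 Hz.
248 Hz mod fs = 48 Hz.
48 Hz > fs/2 = 25 Hz, folds to fs − 48 Hz = 2 Hz.
186 Hz mod fs = 36 Hz.
36 Hz > fs/2 = 25 Hz, folds to fs − 36 Hz = 14 Hz.
2 Hz ≤ fs/2 = 25 Hz, passes unchanged.
Distinct values: {2 Hz, 8 Hz, 14 Hz}.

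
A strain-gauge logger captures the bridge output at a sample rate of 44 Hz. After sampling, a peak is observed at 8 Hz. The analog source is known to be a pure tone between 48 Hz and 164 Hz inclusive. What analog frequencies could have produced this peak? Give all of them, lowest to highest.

Frequencies that alias to 8 Hz are k·fs ± 8 Hz for integer k ≥ 0.
k=0: 8 Hz.
k=1: 36 Hz, 52 Hz.
k=2: 80 Hz, 96 Hz.
k=3: 124 Hz, 140 Hz.
k=4: 168 Hz, 184 Hz.
Within [48 Hz, 164 Hz]: 52 Hz, 80 Hz, 96 Hz, 124 Hz, 140 Hz.

52 Hz, 80 Hz, 96 Hz, 124 Hz, 140 Hz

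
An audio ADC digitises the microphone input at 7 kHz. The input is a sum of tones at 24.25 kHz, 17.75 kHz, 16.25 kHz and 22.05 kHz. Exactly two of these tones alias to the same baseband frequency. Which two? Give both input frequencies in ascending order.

fs/2 = 3.5 kHz.
24.25 kHz mod fs = 3.25 kHz.
3.25 kHz ≤ fs/2 = 3.5 kHz, appears at 3.25 kHz.
17.75 kHz mod fs = 3.75 kHz.
3.75 kHz > fs/2 = 3.5 kHz, folds to fs − 3.75 kHz = 3.25 kHz.
16.25 kHz mod fs = 2.25 kHz.
2.25 kHz ≤ fs/2 = 3.5 kHz, appears at 2.25 kHz.
22.05 kHz mod fs = 1.05 kHz.
1.05 kHz ≤ fs/2 = 3.5 kHz, appears at 1.05 kHz.
17.75 kHz and 24.25 kHz both map to 3.25 kHz.

17.75 kHz, 24.25 kHz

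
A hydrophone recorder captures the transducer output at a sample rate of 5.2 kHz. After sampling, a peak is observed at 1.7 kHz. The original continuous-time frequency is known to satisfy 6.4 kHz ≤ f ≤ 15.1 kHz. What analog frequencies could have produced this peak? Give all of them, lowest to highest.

Frequencies that alias to 1.7 kHz are k·fs ± 1.7 kHz for integer k ≥ 0.
k=0: 1.7 kHz.
k=1: 3.5 kHz, 6.9 kHz.
k=2: 8.7 kHz, 12.1 kHz.
k=3: 13.9 kHz, 17.3 kHz.
k=4: 19.1 kHz, 22.5 kHz.
Within [6.4 kHz, 15.1 kHz]: 6.9 kHz, 8.7 kHz, 12.1 kHz, 13.9 kHz.

6.9 kHz, 8.7 kHz, 12.1 kHz, 13.9 kHz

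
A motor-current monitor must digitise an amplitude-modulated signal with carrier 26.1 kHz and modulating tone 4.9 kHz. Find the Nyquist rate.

AM sidebands sit at fc ± fm = 21.2 kHz and 31 kHz.
Highest-frequency component: 31 kHz.
Nyquist rate = 2 × 31 kHz = 62 kHz.

62 kHz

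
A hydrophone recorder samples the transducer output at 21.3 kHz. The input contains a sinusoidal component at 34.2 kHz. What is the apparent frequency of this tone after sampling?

34.2 kHz mod fs = 12.9 kHz.
12.9 kHz > fs/2 = 10.65 kHz, folds to fs − 12.9 kHz = 8.4 kHz.

8.4 kHz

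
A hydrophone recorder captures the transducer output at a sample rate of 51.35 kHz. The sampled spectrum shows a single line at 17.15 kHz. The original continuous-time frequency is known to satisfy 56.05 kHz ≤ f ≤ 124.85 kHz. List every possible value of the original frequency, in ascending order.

Frequencies that alias to 17.15 kHz are k·fs ± 17.15 kHz for integer k ≥ 0.
k=0: 17.15 kHz.
k=1: 34.2 kHz, 68.5 kHz.
k=2: 85.55 kHz, 119.85 kHz.
k=3: 136.9 kHz, 171.2 kHz.
Within [56.05 kHz, 124.85 kHz]: 68.5 kHz, 85.55 kHz, 119.85 kHz.

68.5 kHz, 85.55 kHz, 119.85 kHz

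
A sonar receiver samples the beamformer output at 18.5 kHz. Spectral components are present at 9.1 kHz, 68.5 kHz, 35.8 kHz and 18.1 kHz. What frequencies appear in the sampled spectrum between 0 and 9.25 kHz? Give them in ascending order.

fs/2 = 9.25 kHz.
9.1 kHz ≤ fs/2 = 9.25 kHz, passes unchanged.
68.5 kHz mod fs = 13 kHz.
13 kHz > fs/2 = 9.25 kHz, folds to fs − 13 kHz = 5.5 kHz.
35.8 kHz mod fs = 17.3 kHz.
17.3 kHz > fs/2 = 9.25 kHz, folds to fs − 17.3 kHz = 1.2 kHz.
18.1 kHz > fs/2 = 9.25 kHz, folds to fs − 18.1 kHz = 0.4 kHz.
Distinct values: {0.4 kHz, 1.2 kHz, 5.5 kHz, 9.1 kHz}.

0.4 kHz, 1.2 kHz, 5.5 kHz, 9.1 kHz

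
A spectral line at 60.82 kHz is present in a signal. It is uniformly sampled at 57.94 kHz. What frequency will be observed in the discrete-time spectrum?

60.82 kHz mod fs = 2.88 kHz.
2.88 kHz ≤ fs/2 = 28.97 kHz, appears at 2.88 kHz.

2.88 kHz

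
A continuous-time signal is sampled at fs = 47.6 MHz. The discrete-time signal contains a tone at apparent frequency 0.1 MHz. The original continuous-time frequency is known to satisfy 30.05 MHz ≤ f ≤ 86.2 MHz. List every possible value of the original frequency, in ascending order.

47.5 MHz, 47.7 MHz

Frequencies that alias to 0.1 MHz are k·fs ± 0.1 MHz for integer k ≥ 0.
k=0: 0.1 MHz.
k=1: 47.5 MHz, 47.7 MHz.
k=2: 95.1 MHz, 95.3 MHz.
Within [30.05 MHz, 86.2 MHz]: 47.5 MHz, 47.7 MHz.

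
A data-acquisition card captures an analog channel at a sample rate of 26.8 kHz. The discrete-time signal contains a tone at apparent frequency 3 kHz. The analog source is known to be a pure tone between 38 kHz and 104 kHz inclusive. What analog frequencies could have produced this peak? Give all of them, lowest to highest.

Frequencies that alias to 3 kHz are k·fs ± 3 kHz for integer k ≥ 0.
k=0: 3 kHz.
k=1: 23.8 kHz, 29.8 kHz.
k=2: 50.6 kHz, 56.6 kHz.
k=3: 77.4 kHz, 83.4 kHz.
k=4: 104.2 kHz, 110.2 kHz.
Within [38 kHz, 104 kHz]: 50.6 kHz, 56.6 kHz, 77.4 kHz, 83.4 kHz.

50.6 kHz, 56.6 kHz, 77.4 kHz, 83.4 kHz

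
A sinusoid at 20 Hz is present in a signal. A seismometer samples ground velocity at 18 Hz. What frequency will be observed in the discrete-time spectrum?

20 Hz mod fs = 2 Hz.
2 Hz ≤ fs/2 = 9 Hz, appears at 2 Hz.

2 Hz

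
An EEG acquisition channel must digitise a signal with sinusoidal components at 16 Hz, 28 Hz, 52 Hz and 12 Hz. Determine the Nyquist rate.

104 Hz

Highest-frequency component: 52 Hz.
Nyquist rate = 2 × 52 Hz = 104 Hz.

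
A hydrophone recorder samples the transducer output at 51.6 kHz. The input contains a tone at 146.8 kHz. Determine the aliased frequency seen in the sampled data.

146.8 kHz mod fs = 43.6 kHz.
43.6 kHz > fs/2 = 25.8 kHz, folds to fs − 43.6 kHz = 8 kHz.

8 kHz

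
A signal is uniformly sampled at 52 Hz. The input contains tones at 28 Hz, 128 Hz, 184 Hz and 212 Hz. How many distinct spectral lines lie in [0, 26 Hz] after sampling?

fs/2 = 26 Hz.
28 Hz > fs/2 = 26 Hz, folds to fs − 28 Hz = 24 Hz.
128 Hz mod fs = 24 Hz.
24 Hz ≤ fs/2 = 26 Hz, appears at 24 Hz.
184 Hz mod fs = 28 Hz.
28 Hz > fs/2 = 26 Hz, folds to fs − 28 Hz = 24 Hz.
212 Hz mod fs = 4 Hz.
4 Hz ≤ fs/2 = 26 Hz, appears at 4 Hz.
Distinct values: {4 Hz, 24 Hz} → 2.

2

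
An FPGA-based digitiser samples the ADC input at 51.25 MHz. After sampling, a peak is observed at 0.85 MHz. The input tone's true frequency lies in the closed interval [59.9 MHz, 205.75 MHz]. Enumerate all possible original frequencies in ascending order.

Frequencies that alias to 0.85 MHz are k·fs ± 0.85 MHz for integer k ≥ 0.
k=0: 0.85 MHz.
k=1: 50.4 MHz, 52.1 MHz.
k=2: 101.65 MHz, 103.35 MHz.
k=3: 152.9 MHz, 154.6 MHz.
k=4: 204.15 MHz, 205.85 MHz.
k=5: 255.4 MHz, 257.1 MHz.
Within [59.9 MHz, 205.75 MHz]: 101.65 MHz, 103.35 MHz, 152.9 MHz, 154.6 MHz, 204.15 MHz.

101.65 MHz, 103.35 MHz, 152.9 MHz, 154.6 MHz, 204.15 MHz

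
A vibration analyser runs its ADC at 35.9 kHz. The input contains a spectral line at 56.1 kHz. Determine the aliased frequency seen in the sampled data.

56.1 kHz mod fs = 20.2 kHz.
20.2 kHz > fs/2 = 17.95 kHz, folds to fs − 20.2 kHz = 15.7 kHz.

15.7 kHz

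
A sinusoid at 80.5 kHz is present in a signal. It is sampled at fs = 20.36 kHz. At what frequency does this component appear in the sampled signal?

80.5 kHz mod fs = 19.42 kHz.
19.42 kHz > fs/2 = 10.18 kHz, folds to fs − 19.42 kHz = 0.94 kHz.

0.94 kHz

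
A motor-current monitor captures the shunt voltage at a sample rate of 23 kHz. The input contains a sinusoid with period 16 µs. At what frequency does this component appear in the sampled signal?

6.5 kHz

T = 16 µs → f = 1/T = 62.5 kHz.
62.5 kHz mod fs = 16.5 kHz.
16.5 kHz > fs/2 = 11.5 kHz, folds to fs − 16.5 kHz = 6.5 kHz.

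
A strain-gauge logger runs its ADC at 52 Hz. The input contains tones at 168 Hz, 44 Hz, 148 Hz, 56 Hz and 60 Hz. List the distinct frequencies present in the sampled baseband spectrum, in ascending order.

fs/2 = 26 Hz.
168 Hz mod fs = 12 Hz.
12 Hz ≤ fs/2 = 26 Hz, appears at 12 Hz.
44 Hz > fs/2 = 26 Hz, folds to fs − 44 Hz = 8 Hz.
148 Hz mod fs = 44 Hz.
44 Hz > fs/2 = 26 Hz, folds to fs − 44 Hz = 8 Hz.
56 Hz mod fs = 4 Hz.
4 Hz ≤ fs/2 = 26 Hz, appears at 4 Hz.
60 Hz mod fs = 8 Hz.
8 Hz ≤ fs/2 = 26 Hz, appears at 8 Hz.
Distinct values: {4 Hz, 8 Hz, 12 Hz}.

4 Hz, 8 Hz, 12 Hz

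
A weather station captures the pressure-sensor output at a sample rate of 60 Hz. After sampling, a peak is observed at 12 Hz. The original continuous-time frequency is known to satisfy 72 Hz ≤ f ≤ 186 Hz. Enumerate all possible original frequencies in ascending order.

Frequencies that alias to 12 Hz are k·fs ± 12 Hz for integer k ≥ 0.
k=0: 12 Hz.
k=1: 48 Hz, 72 Hz.
k=2: 108 Hz, 132 Hz.
k=3: 168 Hz, 192 Hz.
k=4: 228 Hz, 252 Hz.
Within [72 Hz, 186 Hz]: 72 Hz, 108 Hz, 132 Hz, 168 Hz.

72 Hz, 108 Hz, 132 Hz, 168 Hz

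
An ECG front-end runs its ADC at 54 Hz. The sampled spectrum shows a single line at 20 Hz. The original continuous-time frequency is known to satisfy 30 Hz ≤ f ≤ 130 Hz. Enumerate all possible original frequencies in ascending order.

Frequencies that alias to 20 Hz are k·fs ± 20 Hz for integer k ≥ 0.
k=0: 20 Hz.
k=1: 34 Hz, 74 Hz.
k=2: 88 Hz, 128 Hz.
k=3: 142 Hz, 182 Hz.
Within [30 Hz, 130 Hz]: 34 Hz, 74 Hz, 88 Hz, 128 Hz.

34 Hz, 74 Hz, 88 Hz, 128 Hz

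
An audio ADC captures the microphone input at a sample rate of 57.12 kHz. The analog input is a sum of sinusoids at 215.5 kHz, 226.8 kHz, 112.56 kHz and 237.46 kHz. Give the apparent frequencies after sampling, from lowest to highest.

fs/2 = 28.56 kHz.
215.5 kHz mod fs = 44.14 kHz.
44.14 kHz > fs/2 = 28.56 kHz, folds to fs − 44.14 kHz = 12.98 kHz.
226.8 kHz mod fs = 55.44 kHz.
55.44 kHz > fs/2 = 28.56 kHz, folds to fs − 55.44 kHz = 1.68 kHz.
112.56 kHz mod fs = 55.44 kHz.
55.44 kHz > fs/2 = 28.56 kHz, folds to fs − 55.44 kHz = 1.68 kHz.
237.46 kHz mod fs = 8.98 kHz.
8.98 kHz ≤ fs/2 = 28.56 kHz, appears at 8.98 kHz.
Distinct values: {1.68 kHz, 8.98 kHz, 12.98 kHz}.

1.68 kHz, 8.98 kHz, 12.98 kHz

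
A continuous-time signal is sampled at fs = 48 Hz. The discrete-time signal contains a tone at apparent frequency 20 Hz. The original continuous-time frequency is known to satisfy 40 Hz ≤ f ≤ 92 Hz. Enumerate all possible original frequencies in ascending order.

Frequencies that alias to 20 Hz are k·fs ± 20 Hz for integer k ≥ 0.
k=0: 20 Hz.
k=1: 28 Hz, 68 Hz.
k=2: 76 Hz, 116 Hz.
k=3: 124 Hz, 164 Hz.
Within [40 Hz, 92 Hz]: 68 Hz, 76 Hz.

68 Hz, 76 Hz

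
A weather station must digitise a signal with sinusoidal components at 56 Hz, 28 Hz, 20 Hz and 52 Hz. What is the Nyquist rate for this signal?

112 Hz

Highest-frequency component: 56 Hz.
Nyquist rate = 2 × 56 Hz = 112 Hz.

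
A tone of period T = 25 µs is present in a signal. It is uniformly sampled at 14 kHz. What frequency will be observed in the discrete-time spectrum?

2 kHz

T = 25 µs → f = 1/T = 40 kHz.
40 kHz mod fs = 12 kHz.
12 kHz > fs/2 = 7 kHz, folds to fs − 12 kHz = 2 kHz.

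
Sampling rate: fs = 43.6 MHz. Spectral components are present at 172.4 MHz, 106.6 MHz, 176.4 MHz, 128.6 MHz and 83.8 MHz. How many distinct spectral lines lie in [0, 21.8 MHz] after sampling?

fs/2 = 21.8 MHz.
172.4 MHz mod fs = 41.6 MHz.
41.6 MHz > fs/2 = 21.8 MHz, folds to fs − 41.6 MHz = 2 MHz.
106.6 MHz mod fs = 19.4 MHz.
19.4 MHz ≤ fs/2 = 21.8 MHz, appears at 19.4 MHz.
176.4 MHz mod fs = 2 MHz.
2 MHz ≤ fs/2 = 21.8 MHz, appears at 2 MHz.
128.6 MHz mod fs = 41.4 MHz.
41.4 MHz > fs/2 = 21.8 MHz, folds to fs − 41.4 MHz = 2.2 MHz.
83.8 MHz mod fs = 40.2 MHz.
40.2 MHz > fs/2 = 21.8 MHz, folds to fs − 40.2 MHz = 3.4 MHz.
Distinct values: {2 MHz, 2.2 MHz, 3.4 MHz, 19.4 MHz} → 4.

4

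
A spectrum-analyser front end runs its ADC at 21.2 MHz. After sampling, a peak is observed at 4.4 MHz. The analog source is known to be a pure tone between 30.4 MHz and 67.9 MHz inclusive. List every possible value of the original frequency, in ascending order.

38 MHz, 46.8 MHz, 59.2 MHz

Frequencies that alias to 4.4 MHz are k·fs ± 4.4 MHz for integer k ≥ 0.
k=0: 4.4 MHz.
k=1: 16.8 MHz, 25.6 MHz.
k=2: 38 MHz, 46.8 MHz.
k=3: 59.2 MHz, 68 MHz.
k=4: 80.4 MHz, 89.2 MHz.
Within [30.4 MHz, 67.9 MHz]: 38 MHz, 46.8 MHz, 59.2 MHz.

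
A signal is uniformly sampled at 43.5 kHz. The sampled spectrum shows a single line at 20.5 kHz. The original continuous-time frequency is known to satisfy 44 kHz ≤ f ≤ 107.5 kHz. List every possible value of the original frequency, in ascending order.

Frequencies that alias to 20.5 kHz are k·fs ± 20.5 kHz for integer k ≥ 0.
k=0: 20.5 kHz.
k=1: 23 kHz, 64 kHz.
k=2: 66.5 kHz, 107.5 kHz.
k=3: 110 kHz, 151 kHz.
Within [44 kHz, 107.5 kHz]: 64 kHz, 66.5 kHz, 107.5 kHz.

64 kHz, 66.5 kHz, 107.5 kHz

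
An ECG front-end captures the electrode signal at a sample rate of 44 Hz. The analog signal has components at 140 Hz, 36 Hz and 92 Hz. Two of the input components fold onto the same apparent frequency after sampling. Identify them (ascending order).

fs/2 = 22 Hz.
140 Hz mod fs = 8 Hz.
8 Hz ≤ fs/2 = 22 Hz, appears at 8 Hz.
36 Hz > fs/2 = 22 Hz, folds to fs − 36 Hz = 8 Hz.
92 Hz mod fs = 4 Hz.
4 Hz ≤ fs/2 = 22 Hz, appears at 4 Hz.
36 Hz and 140 Hz both map to 8 Hz.

36 Hz, 140 Hz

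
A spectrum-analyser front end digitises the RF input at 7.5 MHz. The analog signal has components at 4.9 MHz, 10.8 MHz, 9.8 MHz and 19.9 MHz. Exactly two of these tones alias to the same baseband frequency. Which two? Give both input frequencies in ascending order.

4.9 MHz, 19.9 MHz

fs/2 = 3.75 MHz.
4.9 MHz > fs/2 = 3.75 MHz, folds to fs − 4.9 MHz = 2.6 MHz.
10.8 MHz mod fs = 3.3 MHz.
3.3 MHz ≤ fs/2 = 3.75 MHz, appears at 3.3 MHz.
9.8 MHz mod fs = 2.3 MHz.
2.3 MHz ≤ fs/2 = 3.75 MHz, appears at 2.3 MHz.
19.9 MHz mod fs = 4.9 MHz.
4.9 MHz > fs/2 = 3.75 MHz, folds to fs − 4.9 MHz = 2.6 MHz.
4.9 MHz and 19.9 MHz both map to 2.6 MHz.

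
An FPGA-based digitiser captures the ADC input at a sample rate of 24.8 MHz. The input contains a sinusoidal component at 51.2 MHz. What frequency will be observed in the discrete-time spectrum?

51.2 MHz mod fs = 1.6 MHz.
1.6 MHz ≤ fs/2 = 12.4 MHz, appears at 1.6 MHz.

1.6 MHz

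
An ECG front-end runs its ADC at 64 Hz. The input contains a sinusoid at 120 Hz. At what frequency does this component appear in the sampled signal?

120 Hz mod fs = 56 Hz.
56 Hz > fs/2 = 32 Hz, folds to fs − 56 Hz = 8 Hz.

8 Hz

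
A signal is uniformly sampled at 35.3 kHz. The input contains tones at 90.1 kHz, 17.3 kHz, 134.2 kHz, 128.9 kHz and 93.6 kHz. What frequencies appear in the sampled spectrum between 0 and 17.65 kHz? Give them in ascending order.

7 kHz, 12.3 kHz, 15.8 kHz, 17.3 kHz

fs/2 = 17.65 kHz.
90.1 kHz mod fs = 19.5 kHz.
19.5 kHz > fs/2 = 17.65 kHz, folds to fs − 19.5 kHz = 15.8 kHz.
17.3 kHz ≤ fs/2 = 17.65 kHz, passes unchanged.
134.2 kHz mod fs = 28.3 kHz.
28.3 kHz > fs/2 = 17.65 kHz, folds to fs − 28.3 kHz = 7 kHz.
128.9 kHz mod fs = 23 kHz.
23 kHz > fs/2 = 17.65 kHz, folds to fs − 23 kHz = 12.3 kHz.
93.6 kHz mod fs = 23 kHz.
23 kHz > fs/2 = 17.65 kHz, folds to fs − 23 kHz = 12.3 kHz.
Distinct values: {7 kHz, 12.3 kHz, 15.8 kHz, 17.3 kHz}.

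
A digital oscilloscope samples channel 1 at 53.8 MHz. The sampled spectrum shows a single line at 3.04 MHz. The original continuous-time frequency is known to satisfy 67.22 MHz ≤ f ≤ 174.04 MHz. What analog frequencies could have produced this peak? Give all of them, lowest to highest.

104.56 MHz, 110.64 MHz, 158.36 MHz, 164.44 MHz

Frequencies that alias to 3.04 MHz are k·fs ± 3.04 MHz for integer k ≥ 0.
k=0: 3.04 MHz.
k=1: 50.76 MHz, 56.84 MHz.
k=2: 104.56 MHz, 110.64 MHz.
k=3: 158.36 MHz, 164.44 MHz.
k=4: 212.16 MHz, 218.24 MHz.
Within [67.22 MHz, 174.04 MHz]: 104.56 MHz, 110.64 MHz, 158.36 MHz, 164.44 MHz.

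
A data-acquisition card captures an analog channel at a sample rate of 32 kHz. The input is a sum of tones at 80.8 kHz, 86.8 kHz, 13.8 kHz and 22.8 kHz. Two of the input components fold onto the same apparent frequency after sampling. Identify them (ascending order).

22.8 kHz, 86.8 kHz

fs/2 = 16 kHz.
80.8 kHz mod fs = 16.8 kHz.
16.8 kHz > fs/2 = 16 kHz, folds to fs − 16.8 kHz = 15.2 kHz.
86.8 kHz mod fs = 22.8 kHz.
22.8 kHz > fs/2 = 16 kHz, folds to fs − 22.8 kHz = 9.2 kHz.
13.8 kHz ≤ fs/2 = 16 kHz, passes unchanged.
22.8 kHz > fs/2 = 16 kHz, folds to fs − 22.8 kHz = 9.2 kHz.
22.8 kHz and 86.8 kHz both map to 9.2 kHz.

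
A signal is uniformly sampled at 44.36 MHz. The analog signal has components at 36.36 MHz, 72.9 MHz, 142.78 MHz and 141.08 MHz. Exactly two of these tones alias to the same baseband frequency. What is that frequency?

fs/2 = 22.18 MHz.
36.36 MHz > fs/2 = 22.18 MHz, folds to fs − 36.36 MHz = 8 MHz.
72.9 MHz mod fs = 28.54 MHz.
28.54 MHz > fs/2 = 22.18 MHz, folds to fs − 28.54 MHz = 15.82 MHz.
142.78 MHz mod fs = 9.7 MHz.
9.7 MHz ≤ fs/2 = 22.18 MHz, appears at 9.7 MHz.
141.08 MHz mod fs = 8 MHz.
8 MHz ≤ fs/2 = 22.18 MHz, appears at 8 MHz.
36.36 MHz and 141.08 MHz both map to 8 MHz.

8 MHz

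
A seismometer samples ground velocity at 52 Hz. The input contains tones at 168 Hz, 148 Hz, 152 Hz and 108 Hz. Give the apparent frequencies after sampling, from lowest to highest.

4 Hz, 8 Hz, 12 Hz

fs/2 = 26 Hz.
168 Hz mod fs = 12 Hz.
12 Hz ≤ fs/2 = 26 Hz, appears at 12 Hz.
148 Hz mod fs = 44 Hz.
44 Hz > fs/2 = 26 Hz, folds to fs − 44 Hz = 8 Hz.
152 Hz mod fs = 48 Hz.
48 Hz > fs/2 = 26 Hz, folds to fs − 48 Hz = 4 Hz.
108 Hz mod fs = 4 Hz.
4 Hz ≤ fs/2 = 26 Hz, appears at 4 Hz.
Distinct values: {4 Hz, 8 Hz, 12 Hz}.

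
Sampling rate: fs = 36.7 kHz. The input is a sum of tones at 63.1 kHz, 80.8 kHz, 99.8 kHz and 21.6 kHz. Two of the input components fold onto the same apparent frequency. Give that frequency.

fs/2 = 18.35 kHz.
63.1 kHz mod fs = 26.4 kHz.
26.4 kHz > fs/2 = 18.35 kHz, folds to fs − 26.4 kHz = 10.3 kHz.
80.8 kHz mod fs = 7.4 kHz.
7.4 kHz ≤ fs/2 = 18.35 kHz, appears at 7.4 kHz.
99.8 kHz mod fs = 26.4 kHz.
26.4 kHz > fs/2 = 18.35 kHz, folds to fs − 26.4 kHz = 10.3 kHz.
21.6 kHz > fs/2 = 18.35 kHz, folds to fs − 21.6 kHz = 15.1 kHz.
63.1 kHz and 99.8 kHz both map to 10.3 kHz.

10.3 kHz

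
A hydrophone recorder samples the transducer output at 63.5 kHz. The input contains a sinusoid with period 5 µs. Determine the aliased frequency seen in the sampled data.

T = 5 µs → f = 1/T = 200 kHz.
200 kHz mod fs = 9.5 kHz.
9.5 kHz ≤ fs/2 = 31.75 kHz, appears at 9.5 kHz.

9.5 kHz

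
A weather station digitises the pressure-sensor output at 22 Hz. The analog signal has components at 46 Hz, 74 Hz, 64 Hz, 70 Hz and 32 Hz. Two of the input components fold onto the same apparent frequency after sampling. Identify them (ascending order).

46 Hz, 64 Hz

fs/2 = 11 Hz.
46 Hz mod fs = 2 Hz.
2 Hz ≤ fs/2 = 11 Hz, appears at 2 Hz.
74 Hz mod fs = 8 Hz.
8 Hz ≤ fs/2 = 11 Hz, appears at 8 Hz.
64 Hz mod fs = 20 Hz.
20 Hz > fs/2 = 11 Hz, folds to fs − 20 Hz = 2 Hz.
70 Hz mod fs = 4 Hz.
4 Hz ≤ fs/2 = 11 Hz, appears at 4 Hz.
32 Hz mod fs = 10 Hz.
10 Hz ≤ fs/2 = 11 Hz, appears at 10 Hz.
46 Hz and 64 Hz both map to 2 Hz.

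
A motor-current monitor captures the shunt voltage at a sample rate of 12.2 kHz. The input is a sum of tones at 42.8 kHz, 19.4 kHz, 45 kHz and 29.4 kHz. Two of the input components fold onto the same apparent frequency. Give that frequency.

fs/2 = 6.1 kHz.
42.8 kHz mod fs = 6.2 kHz.
6.2 kHz > fs/2 = 6.1 kHz, folds to fs − 6.2 kHz = 6 kHz.
19.4 kHz mod fs = 7.2 kHz.
7.2 kHz > fs/2 = 6.1 kHz, folds to fs − 7.2 kHz = 5 kHz.
45 kHz mod fs = 8.4 kHz.
8.4 kHz > fs/2 = 6.1 kHz, folds to fs − 8.4 kHz = 3.8 kHz.
29.4 kHz mod fs = 5 kHz.
5 kHz ≤ fs/2 = 6.1 kHz, appears at 5 kHz.
19.4 kHz and 29.4 kHz both map to 5 kHz.

5 kHz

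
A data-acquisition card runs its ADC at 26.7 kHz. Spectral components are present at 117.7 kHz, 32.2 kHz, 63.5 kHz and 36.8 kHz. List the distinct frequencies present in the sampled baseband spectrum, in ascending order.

5.5 kHz, 10.1 kHz, 10.9 kHz

fs/2 = 13.35 kHz.
117.7 kHz mod fs = 10.9 kHz.
10.9 kHz ≤ fs/2 = 13.35 kHz, appears at 10.9 kHz.
32.2 kHz mod fs = 5.5 kHz.
5.5 kHz ≤ fs/2 = 13.35 kHz, appears at 5.5 kHz.
63.5 kHz mod fs = 10.1 kHz.
10.1 kHz ≤ fs/2 = 13.35 kHz, appears at 10.1 kHz.
36.8 kHz mod fs = 10.1 kHz.
10.1 kHz ≤ fs/2 = 13.35 kHz, appears at 10.1 kHz.
Distinct values: {5.5 kHz, 10.1 kHz, 10.9 kHz}.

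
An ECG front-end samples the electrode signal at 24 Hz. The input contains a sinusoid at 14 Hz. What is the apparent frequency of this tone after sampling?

10 Hz

14 Hz > fs/2 = 12 Hz, folds to fs − 14 Hz = 10 Hz.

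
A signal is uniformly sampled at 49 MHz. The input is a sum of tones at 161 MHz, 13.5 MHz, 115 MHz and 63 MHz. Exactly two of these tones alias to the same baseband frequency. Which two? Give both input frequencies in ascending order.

fs/2 = 24.5 MHz.
161 MHz mod fs = 14 MHz.
14 MHz ≤ fs/2 = 24.5 MHz, appears at 14 MHz.
13.5 MHz ≤ fs/2 = 24.5 MHz, passes unchanged.
115 MHz mod fs = 17 MHz.
17 MHz ≤ fs/2 = 24.5 MHz, appears at 17 MHz.
63 MHz mod fs = 14 MHz.
14 MHz ≤ fs/2 = 24.5 MHz, appears at 14 MHz.
63 MHz and 161 MHz both map to 14 MHz.

63 MHz, 161 MHz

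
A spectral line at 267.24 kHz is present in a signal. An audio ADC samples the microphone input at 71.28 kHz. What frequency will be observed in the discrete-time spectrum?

17.88 kHz

267.24 kHz mod fs = 53.4 kHz.
53.4 kHz > fs/2 = 35.64 kHz, folds to fs − 53.4 kHz = 17.88 kHz.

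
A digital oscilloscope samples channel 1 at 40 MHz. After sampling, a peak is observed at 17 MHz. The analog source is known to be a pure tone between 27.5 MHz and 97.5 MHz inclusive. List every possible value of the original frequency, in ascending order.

57 MHz, 63 MHz, 97 MHz

Frequencies that alias to 17 MHz are k·fs ± 17 MHz for integer k ≥ 0.
k=0: 17 MHz.
k=1: 23 MHz, 57 MHz.
k=2: 63 MHz, 97 MHz.
k=3: 103 MHz, 137 MHz.
Within [27.5 MHz, 97.5 MHz]: 57 MHz, 63 MHz, 97 MHz.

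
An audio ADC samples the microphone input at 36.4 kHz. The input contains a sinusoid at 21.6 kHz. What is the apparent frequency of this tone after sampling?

14.8 kHz

21.6 kHz > fs/2 = 18.2 kHz, folds to fs − 21.6 kHz = 14.8 kHz.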